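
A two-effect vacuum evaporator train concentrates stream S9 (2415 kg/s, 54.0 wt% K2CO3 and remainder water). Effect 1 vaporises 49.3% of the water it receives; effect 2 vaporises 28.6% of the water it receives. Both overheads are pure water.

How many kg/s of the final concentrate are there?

1706 kg/s

water in feed = 2415×0.460 = 1110.9 kg/s.
After stage 1: water left = (1−0.493)×1110.9 = 563.23; stream total = 1867.3 kg/s.
After stage 2: water left = (1−0.286)×563.23 = 402.14; final concentrate = 1706.2 kg/s.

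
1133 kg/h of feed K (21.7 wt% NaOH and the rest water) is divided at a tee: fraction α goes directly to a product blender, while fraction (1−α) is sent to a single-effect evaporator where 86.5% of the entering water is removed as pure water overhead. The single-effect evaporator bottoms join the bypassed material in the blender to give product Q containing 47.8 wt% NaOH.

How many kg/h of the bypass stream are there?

All 1133×0.217 = 245.86 kg/h of NaOH reaches Q, so Q = 245.86/0.478 = 514.35 kg/h and vapour = 618.65 kg/h.
The evaporator receives (1−α)·1133 of feed at 0.783 water and removes 0.865 of that water:
0.865×0.783×(1−α)×1133 = 618.65
(1−α) = 618.65/767.38 = 0.8062;  α = 0.1938.
Bypass flow = 0.1938×1133 = 219.59 kg/h.

219.6 kg/h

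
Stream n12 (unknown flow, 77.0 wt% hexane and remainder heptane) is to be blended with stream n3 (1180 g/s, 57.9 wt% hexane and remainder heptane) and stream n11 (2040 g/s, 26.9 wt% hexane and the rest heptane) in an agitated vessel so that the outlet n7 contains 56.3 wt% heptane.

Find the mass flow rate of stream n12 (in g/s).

526 g/s

Let n12 be the unknown flow. Total out = 3220 + n12.
heptane balance: 1988 + 0.230·n12 = 0.563·(3220 + n12)
(0.230 − 0.563)·n12 = 0.563×3220 − 1988 = -175.16
n12 = -175.16 / -0.333 = 526.01 g/s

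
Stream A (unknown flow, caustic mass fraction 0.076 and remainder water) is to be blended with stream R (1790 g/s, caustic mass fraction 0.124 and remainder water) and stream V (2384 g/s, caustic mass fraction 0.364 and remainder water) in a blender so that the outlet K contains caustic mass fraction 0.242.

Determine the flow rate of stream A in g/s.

Let A be the unknown flow. Total out = 4174 + A.
caustic balance: 1089.7 + 0.076·A = 0.242·(4174 + A)
(0.076 − 0.242)·A = 0.242×4174 − 1089.7 = -79.628
A = -79.628 / -0.166 = 479.69 g/s

479.7 g/s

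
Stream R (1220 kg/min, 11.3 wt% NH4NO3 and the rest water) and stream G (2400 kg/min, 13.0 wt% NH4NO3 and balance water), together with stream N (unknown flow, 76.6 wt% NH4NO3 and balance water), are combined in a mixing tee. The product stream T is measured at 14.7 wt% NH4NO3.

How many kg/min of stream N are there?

Let N be the unknown flow. Total out = 3620 + N.
NH4NO3 balance: 449.86 + 0.766·N = 0.147·(3620 + N)
(0.766 − 0.147)·N = 0.147×3620 − 449.86 = 82.28
N = 82.28 / 0.619 = 132.92 kg/min

132.9 kg/min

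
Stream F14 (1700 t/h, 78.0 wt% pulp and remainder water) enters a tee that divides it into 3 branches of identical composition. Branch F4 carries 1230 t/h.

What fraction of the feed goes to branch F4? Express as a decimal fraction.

0.724

Fraction to F4 = 1230/1700 = 0.7235.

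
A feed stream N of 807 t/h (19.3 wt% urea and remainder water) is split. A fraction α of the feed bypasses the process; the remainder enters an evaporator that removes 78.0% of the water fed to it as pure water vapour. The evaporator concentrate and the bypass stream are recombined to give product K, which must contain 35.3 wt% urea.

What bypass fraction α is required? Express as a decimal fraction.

All 807×0.193 = 155.75 t/h of urea reaches K, so K = 155.75/0.353 = 441.22 t/h and vapour = 365.78 t/h.
The evaporator receives (1−α)·807 of feed at 0.807 water and removes 0.780 of that water:
0.780×0.807×(1−α)×807 = 365.78
(1−α) = 365.78/507.97 = 0.7201;  α = 0.2799.

0.280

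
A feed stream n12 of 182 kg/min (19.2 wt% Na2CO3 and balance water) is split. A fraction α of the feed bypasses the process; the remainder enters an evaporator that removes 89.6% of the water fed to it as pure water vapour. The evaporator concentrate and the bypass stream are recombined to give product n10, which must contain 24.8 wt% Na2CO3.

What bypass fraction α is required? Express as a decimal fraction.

0.688

All 182×0.192 = 34.944 kg/min of Na2CO3 reaches n10, so n10 = 34.944/0.248 = 140.9 kg/min and vapour = 41.097 kg/min.
The evaporator receives (1−α)·182 of feed at 0.808 water and removes 0.896 of that water:
0.896×0.808×(1−α)×182 = 41.097
(1−α) = 41.097/131.76 = 0.3119;  α = 0.6881.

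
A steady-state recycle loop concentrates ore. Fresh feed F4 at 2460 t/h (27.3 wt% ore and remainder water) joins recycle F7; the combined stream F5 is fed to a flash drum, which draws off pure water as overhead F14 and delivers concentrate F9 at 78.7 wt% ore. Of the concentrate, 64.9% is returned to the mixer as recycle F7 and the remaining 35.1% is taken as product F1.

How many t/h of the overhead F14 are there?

1607 t/h

Overall ore balance (none leaves overhead): ore in fresh feed = ore in product, i.e. 2460×0.273 = (1−0.649)·F9·0.787.
F9 = 671.58/(0.787×0.351) = 2431.2 t/h.
Recycle F7 = 0.649×2431.2 = 1577.8 t/h.
Combined feed F5 = 2460 + 1577.8 = 4037.8 t/h.
Overhead F14 = F5 − F9 = 4037.8 − 2431.2 = 1606.7 t/h.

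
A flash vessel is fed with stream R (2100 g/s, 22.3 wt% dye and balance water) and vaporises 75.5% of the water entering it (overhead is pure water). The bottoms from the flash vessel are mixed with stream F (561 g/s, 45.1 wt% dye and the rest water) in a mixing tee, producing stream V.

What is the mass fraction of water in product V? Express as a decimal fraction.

0.4953

Vapour removed = 0.755×0.777×2100 = 1231.9 g/s; concentrate = 868.07 g/s.
water reaching the mixer = 399.77 (from concentrate) + 561×0.549 = 707.76 g/s.
Product flow = 868.07 + 561 = 1429.1 g/s; water fraction = 0.4953.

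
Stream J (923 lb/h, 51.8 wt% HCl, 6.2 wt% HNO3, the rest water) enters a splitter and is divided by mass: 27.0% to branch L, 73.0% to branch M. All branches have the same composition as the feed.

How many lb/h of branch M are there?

673.8 lb/h

Branch M flow = 0.730×923 = 673.79 lb/h.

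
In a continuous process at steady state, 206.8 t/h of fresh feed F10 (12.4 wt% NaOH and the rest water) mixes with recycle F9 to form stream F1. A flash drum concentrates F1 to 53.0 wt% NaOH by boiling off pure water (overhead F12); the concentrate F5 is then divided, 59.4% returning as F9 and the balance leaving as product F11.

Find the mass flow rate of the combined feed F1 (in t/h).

277.6 t/h

Overall NaOH balance (none leaves overhead): NaOH in fresh feed = NaOH in product, i.e. 206.8×0.124 = (1−0.594)·F5·0.530.
F5 = 25.643/(0.530×0.406) = 119.17 t/h.
Recycle F9 = 0.594×119.17 = 70.788 t/h.
Combined feed F1 = 206.8 + 70.788 = 277.59 t/h.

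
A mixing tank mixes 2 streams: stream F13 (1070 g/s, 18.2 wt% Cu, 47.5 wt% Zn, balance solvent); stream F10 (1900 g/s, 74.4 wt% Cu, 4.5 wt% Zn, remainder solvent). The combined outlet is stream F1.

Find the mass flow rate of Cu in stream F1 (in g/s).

1608 g/s

Cu out = Cu in = 1070×0.182 + 1900×0.744 = 1608.3 g/s.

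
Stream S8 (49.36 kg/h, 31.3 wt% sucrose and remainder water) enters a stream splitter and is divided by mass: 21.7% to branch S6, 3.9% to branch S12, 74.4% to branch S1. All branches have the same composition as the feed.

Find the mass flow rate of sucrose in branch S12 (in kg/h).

0.6025 kg/h

Branch S12 total = 0.039×49.36 = 1.925 kg/h.
sucrose in S12 = 0.313×1.925 = 0.60254 kg/h.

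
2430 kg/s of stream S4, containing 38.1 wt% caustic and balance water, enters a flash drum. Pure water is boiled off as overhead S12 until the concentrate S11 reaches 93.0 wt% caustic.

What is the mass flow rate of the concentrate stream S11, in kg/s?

caustic is conserved: 2430×0.381 = 925.83 kg/s all reports to the concentrate.
Concentrate = 925.83/(target fraction) = 995.52 kg/s.

995.5 kg/s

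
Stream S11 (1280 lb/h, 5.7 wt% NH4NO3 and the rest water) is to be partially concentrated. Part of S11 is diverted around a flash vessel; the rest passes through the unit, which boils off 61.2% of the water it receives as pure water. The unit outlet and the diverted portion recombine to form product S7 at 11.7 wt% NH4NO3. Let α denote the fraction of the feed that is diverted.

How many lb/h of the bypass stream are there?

142.6 lb/h

All 1280×0.057 = 72.96 lb/h of NH4NO3 reaches S7, so S7 = 72.96/0.117 = 623.59 lb/h and vapour = 656.41 lb/h.
The evaporator receives (1−α)·1280 of feed at 0.943 water and removes 0.612 of that water:
0.612×0.943×(1−α)×1280 = 656.41
(1−α) = 656.41/738.71 = 0.8886;  α = 0.1114.
Bypass flow = 0.1114×1280 = 142.6 lb/h.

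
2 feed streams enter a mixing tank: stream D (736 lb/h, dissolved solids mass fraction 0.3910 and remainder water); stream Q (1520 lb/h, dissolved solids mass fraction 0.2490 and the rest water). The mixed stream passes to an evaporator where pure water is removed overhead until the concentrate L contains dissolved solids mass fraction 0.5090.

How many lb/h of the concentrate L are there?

dissolved solids entering = 736×0.391 + 1520×0.249 = 666.26 lb/h.
All dissolved solids reports to L, so L = 666.26/0.509 = 1309 lb/h.

1309 lb/h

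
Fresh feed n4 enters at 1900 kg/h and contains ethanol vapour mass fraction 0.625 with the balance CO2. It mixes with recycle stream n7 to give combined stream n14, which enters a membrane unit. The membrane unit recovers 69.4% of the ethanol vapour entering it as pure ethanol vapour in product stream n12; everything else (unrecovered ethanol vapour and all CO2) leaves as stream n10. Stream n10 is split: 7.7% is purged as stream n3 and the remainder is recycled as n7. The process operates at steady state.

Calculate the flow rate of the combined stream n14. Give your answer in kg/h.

CO2 enters only via n4 and leaves only via the purge: 1900×0.375 = 0.077×(CO2 in n10), and the membrane unit passes all CO2, so CO2 in n14 = CO2 in n10 = 9253.2 kg/h.
ethanol vapour in n14: m_A = 1900×0.625 + (1−0.077)·(1−0.694)·m_A, so m_A = 1187.5/0.7176 = 1654.9 kg/h.
n14 = 1654.9 + 9253.2 = 10908 kg/h.

10910 kg/h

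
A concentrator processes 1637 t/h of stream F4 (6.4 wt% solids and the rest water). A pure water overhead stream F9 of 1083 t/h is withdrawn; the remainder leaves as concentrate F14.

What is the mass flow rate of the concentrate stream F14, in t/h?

554 t/h

Concentrate = 1637 − 1083 = 554 t/h.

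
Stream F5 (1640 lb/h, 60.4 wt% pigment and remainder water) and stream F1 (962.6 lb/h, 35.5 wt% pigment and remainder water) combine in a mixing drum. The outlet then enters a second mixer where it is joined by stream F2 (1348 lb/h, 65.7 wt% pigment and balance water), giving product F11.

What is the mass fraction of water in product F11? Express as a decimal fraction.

0.4386

Overall, product flow = 3950.6 lb/h.
water in = 1640×0.396 + 962.6×0.645 + 1348×0.343 = 1732.7 lb/h.
water fraction in F11 = 0.4386.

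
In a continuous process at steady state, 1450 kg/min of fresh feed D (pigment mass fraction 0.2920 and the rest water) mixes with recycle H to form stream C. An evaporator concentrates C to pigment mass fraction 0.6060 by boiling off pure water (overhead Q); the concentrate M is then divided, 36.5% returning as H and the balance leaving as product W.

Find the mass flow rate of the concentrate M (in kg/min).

1100 kg/min

Overall pigment balance (none leaves overhead): pigment in fresh feed = pigment in product, i.e. 1450×0.292 = (1−0.365)·M·0.606.
M = 423.4/(0.606×0.635) = 1100.3 kg/min.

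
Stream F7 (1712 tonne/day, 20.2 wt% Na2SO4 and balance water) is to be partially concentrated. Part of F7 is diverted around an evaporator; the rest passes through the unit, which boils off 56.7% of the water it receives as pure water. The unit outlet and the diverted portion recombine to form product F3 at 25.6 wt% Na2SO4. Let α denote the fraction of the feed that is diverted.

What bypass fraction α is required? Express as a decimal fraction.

All 1712×0.202 = 345.82 tonne/day of Na2SO4 reaches F3, so F3 = 345.82/0.256 = 1350.9 tonne/day and vapour = 361.12 tonne/day.
The evaporator receives (1−α)·1712 of feed at 0.798 water and removes 0.567 of that water:
0.567×0.798×(1−α)×1712 = 361.12
(1−α) = 361.12/774.62 = 0.4662;  α = 0.5338.

0.534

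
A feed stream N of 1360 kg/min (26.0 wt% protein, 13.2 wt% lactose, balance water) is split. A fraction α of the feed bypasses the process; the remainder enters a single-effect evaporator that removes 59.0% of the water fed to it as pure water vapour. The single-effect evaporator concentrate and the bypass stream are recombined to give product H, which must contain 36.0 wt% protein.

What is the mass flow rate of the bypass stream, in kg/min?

306.9 kg/min

All 1360×0.260 = 353.6 kg/min of protein reaches H, so H = 353.6/0.360 = 982.22 kg/min and vapour = 377.78 kg/min.
The evaporator receives (1−α)·1360 of feed at 0.608 water and removes 0.590 of that water:
0.590×0.608×(1−α)×1360 = 377.78
(1−α) = 377.78/487.86 = 0.7744;  α = 0.2256.
Bypass flow = 0.2256×1360 = 306.87 kg/min.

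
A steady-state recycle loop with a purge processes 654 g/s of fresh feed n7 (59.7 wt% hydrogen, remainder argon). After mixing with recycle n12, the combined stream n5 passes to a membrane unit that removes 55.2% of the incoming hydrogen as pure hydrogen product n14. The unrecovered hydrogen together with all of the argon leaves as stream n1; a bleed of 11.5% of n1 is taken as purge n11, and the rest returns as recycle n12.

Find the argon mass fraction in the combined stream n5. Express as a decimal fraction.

0.780

argon enters only via n7 and leaves only via the purge: 654×0.403 = 0.115×(argon in n1), and the membrane unit passes all argon, so argon in n5 = argon in n1 = 2291.8 g/s.
hydrogen in n5: m_A = 654×0.597 + (1−0.115)·(1−0.552)·m_A, so m_A = 390.44/0.6035 = 646.93 g/s.
n5 = 646.93 + 2291.8 = 2938.8 g/s.
argon fraction in n5 = 2291.8/2938.8 = 0.780.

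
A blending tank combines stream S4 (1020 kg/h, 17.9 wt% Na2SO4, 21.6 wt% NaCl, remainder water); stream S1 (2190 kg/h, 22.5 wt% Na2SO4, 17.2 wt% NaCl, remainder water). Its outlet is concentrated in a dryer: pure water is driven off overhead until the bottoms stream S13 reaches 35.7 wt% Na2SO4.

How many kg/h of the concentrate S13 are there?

1892 kg/h

Na2SO4 entering = 1020×0.179 + 2190×0.225 = 675.33 kg/h.
All Na2SO4 reports to S13, so S13 = 675.33/0.357 = 1891.7 kg/h.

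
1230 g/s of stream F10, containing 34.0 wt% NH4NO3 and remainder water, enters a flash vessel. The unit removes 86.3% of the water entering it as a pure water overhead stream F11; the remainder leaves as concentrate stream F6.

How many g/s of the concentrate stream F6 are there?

529.4 g/s

water entering = 1230×0.660 = 811.8 g/s; overhead removed = 0.863×811.8 = 700.58 g/s.
Concentrate = 1230 − 700.58 = 529.42 g/s.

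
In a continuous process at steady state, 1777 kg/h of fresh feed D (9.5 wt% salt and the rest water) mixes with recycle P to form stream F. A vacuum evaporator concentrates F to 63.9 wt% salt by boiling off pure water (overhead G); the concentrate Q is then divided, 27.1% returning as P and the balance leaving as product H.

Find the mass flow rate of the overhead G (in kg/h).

Overall salt balance (none leaves overhead): salt in fresh feed = salt in product, i.e. 1777×0.095 = (1−0.271)·Q·0.639.
Q = 168.81/(0.639×0.729) = 362.4 kg/h.
Recycle P = 0.271×362.4 = 98.209 kg/h.
Combined feed F = 1777 + 98.209 = 1875.2 kg/h.
Overhead G = F − Q = 1875.2 − 362.4 = 1512.8 kg/h.

1513 kg/h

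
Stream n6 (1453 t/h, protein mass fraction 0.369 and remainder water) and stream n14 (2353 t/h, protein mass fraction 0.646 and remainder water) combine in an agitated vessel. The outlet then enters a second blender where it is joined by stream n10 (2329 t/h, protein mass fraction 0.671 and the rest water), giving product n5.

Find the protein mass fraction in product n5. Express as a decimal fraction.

Overall, product flow = 6135 t/h.
protein in = 1453×0.369 + 2353×0.646 + 2329×0.671 = 3619 t/h.
protein fraction in n5 = 0.590.

0.590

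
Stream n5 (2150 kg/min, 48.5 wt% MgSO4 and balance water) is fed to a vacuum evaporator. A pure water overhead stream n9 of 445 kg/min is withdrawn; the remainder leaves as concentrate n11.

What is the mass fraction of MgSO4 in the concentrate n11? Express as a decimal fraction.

0.612

MgSO4 is not removed: 2150×0.485 = 1042.8 kg/min of MgSO4 enters n11.
Concentrate = 2150 − 445 = 1705 kg/min.
Mass fraction = 1042.8/1705 = 0.612.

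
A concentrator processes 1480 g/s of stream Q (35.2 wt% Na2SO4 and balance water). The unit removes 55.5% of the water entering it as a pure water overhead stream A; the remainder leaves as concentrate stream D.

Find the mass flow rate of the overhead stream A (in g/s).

532.3 g/s

water entering = 1480×0.648 = 959.04 g/s; overhead removed = 0.555×959.04 = 532.27 g/s.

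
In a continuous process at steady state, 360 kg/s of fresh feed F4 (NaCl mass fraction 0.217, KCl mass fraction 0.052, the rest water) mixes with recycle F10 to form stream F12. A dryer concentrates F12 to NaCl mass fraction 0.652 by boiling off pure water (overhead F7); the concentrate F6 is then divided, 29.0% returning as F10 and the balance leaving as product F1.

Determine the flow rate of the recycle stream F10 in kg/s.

48.94 kg/s

Overall NaCl balance (none leaves overhead): NaCl in fresh feed = NaCl in product, i.e. 360×0.217 = (1−0.290)·F6·0.652.
F6 = 78.12/(0.652×0.710) = 168.75 kg/s.
Recycle F10 = 0.290×168.75 = 48.939 kg/s.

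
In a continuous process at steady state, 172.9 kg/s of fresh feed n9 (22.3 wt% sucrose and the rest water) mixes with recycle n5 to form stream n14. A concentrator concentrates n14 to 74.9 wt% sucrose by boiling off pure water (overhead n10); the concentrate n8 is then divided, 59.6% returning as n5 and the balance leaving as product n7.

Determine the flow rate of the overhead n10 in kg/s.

Overall sucrose balance (none leaves overhead): sucrose in fresh feed = sucrose in product, i.e. 172.9×0.223 = (1−0.596)·n8·0.749.
n8 = 38.557/(0.749×0.404) = 127.42 kg/s.
Recycle n5 = 0.596×127.42 = 75.942 kg/s.
Combined feed n14 = 172.9 + 75.942 = 248.84 kg/s.
Overhead n10 = n14 − n8 = 248.84 − 127.42 = 121.42 kg/s.

121.4 kg/s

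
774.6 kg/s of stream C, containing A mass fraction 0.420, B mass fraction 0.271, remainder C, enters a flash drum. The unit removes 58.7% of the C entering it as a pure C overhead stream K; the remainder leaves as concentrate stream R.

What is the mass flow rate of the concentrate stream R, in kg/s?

634.1 kg/s

C entering = 774.6×0.309 = 239.35 kg/s; overhead removed = 0.587×239.35 = 140.5 kg/s.
Concentrate = 774.6 − 140.5 = 634.1 kg/s.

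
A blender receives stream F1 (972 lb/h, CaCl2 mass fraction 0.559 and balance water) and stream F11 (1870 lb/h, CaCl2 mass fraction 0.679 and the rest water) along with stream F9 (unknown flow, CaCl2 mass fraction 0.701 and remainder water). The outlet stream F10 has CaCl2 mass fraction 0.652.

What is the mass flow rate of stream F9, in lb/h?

Let F9 be the unknown flow. Total out = 2842 + F9.
CaCl2 balance: 1813.1 + 0.701·F9 = 0.652·(2842 + F9)
(0.701 − 0.652)·F9 = 0.652×2842 − 1813.1 = 39.906
F9 = 39.906 / 0.049 = 814.41 lb/h

814.4 lb/h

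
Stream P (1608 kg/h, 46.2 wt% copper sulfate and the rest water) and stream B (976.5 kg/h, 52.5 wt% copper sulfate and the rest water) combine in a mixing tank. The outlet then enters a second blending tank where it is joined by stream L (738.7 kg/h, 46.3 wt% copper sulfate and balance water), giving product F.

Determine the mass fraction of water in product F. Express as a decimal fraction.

0.519

Overall, product flow = 3323.2 kg/h.
water in = 1608×0.538 + 976.5×0.475 + 738.7×0.537 = 1725.6 kg/h.
water fraction in F = 0.519.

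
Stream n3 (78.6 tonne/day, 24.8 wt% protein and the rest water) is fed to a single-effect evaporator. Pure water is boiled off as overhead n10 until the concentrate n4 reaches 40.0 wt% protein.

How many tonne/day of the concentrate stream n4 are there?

48.73 tonne/day

protein is conserved: 78.6×0.248 = 19.493 tonne/day all reports to the concentrate.
Concentrate = 19.493/(target fraction) = 48.732 tonne/day.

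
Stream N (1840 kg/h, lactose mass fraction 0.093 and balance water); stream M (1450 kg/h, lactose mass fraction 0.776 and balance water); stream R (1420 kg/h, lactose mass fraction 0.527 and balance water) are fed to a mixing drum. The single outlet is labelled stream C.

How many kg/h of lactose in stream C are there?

lactose out = lactose in = 1840×0.093 + 1450×0.776 + 1420×0.527 = 2044.7 kg/h.

2045 kg/h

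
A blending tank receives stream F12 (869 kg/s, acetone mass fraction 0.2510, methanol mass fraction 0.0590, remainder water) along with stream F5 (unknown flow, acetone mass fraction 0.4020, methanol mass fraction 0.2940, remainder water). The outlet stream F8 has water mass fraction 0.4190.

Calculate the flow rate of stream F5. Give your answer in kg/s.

Let F5 be the unknown flow. Total out = 869 + F5.
water balance: 599.61 + 0.304·F5 = 0.419·(869 + F5)
(0.304 − 0.419)·F5 = 0.419×869 − 599.61 = -235.5
F5 = -235.5 / -0.115 = 2047.8 kg/s

2048 kg/s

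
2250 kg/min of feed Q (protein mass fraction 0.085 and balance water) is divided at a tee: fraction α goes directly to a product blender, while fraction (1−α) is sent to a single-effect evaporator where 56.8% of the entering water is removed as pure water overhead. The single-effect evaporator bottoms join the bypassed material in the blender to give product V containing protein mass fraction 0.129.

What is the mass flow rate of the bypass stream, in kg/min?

773.4 kg/min

All 2250×0.085 = 191.25 kg/min of protein reaches V, so V = 191.25/0.129 = 1482.6 kg/min and vapour = 767.44 kg/min.
The evaporator receives (1−α)·2250 of feed at 0.915 water and removes 0.568 of that water:
0.568×0.915×(1−α)×2250 = 767.44
(1−α) = 767.44/1169.4 = 0.6563;  α = 0.3437.
Bypass flow = 0.3437×2250 = 773.36 kg/min.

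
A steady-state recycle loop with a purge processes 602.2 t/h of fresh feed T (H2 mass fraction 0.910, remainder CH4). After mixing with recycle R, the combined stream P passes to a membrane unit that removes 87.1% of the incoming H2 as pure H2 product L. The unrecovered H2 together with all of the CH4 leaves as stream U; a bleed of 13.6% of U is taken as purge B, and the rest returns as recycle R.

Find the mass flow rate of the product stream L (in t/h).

H2 in P: m_A = 602.2×0.910 + (1−0.136)·(1−0.871)·m_A, so m_A = 548/0.8885 = 616.74 t/h.
Product L = 0.871×616.74 = 537.18 t/h.

537.2 t/h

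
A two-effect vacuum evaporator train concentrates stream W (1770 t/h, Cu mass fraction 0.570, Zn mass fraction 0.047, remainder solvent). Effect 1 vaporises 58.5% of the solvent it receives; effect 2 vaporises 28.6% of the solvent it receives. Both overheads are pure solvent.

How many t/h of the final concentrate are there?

1293 t/h

solvent in feed = 1770×0.383 = 677.91 t/h.
After stage 1: solvent left = (1−0.585)×677.91 = 281.33; stream total = 1373.4 t/h.
After stage 2: solvent left = (1−0.286)×281.33 = 200.87; final concentrate = 1293 t/h.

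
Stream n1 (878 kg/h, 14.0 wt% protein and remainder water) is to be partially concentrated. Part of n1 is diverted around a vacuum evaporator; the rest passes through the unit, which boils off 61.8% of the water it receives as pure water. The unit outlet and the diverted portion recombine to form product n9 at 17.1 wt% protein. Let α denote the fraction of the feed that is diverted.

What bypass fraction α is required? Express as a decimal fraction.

0.659

All 878×0.140 = 122.92 kg/h of protein reaches n9, so n9 = 122.92/0.171 = 718.83 kg/h and vapour = 159.17 kg/h.
The evaporator receives (1−α)·878 of feed at 0.860 water and removes 0.618 of that water:
0.618×0.860×(1−α)×878 = 159.17
(1−α) = 159.17/466.64 = 0.3411;  α = 0.6589.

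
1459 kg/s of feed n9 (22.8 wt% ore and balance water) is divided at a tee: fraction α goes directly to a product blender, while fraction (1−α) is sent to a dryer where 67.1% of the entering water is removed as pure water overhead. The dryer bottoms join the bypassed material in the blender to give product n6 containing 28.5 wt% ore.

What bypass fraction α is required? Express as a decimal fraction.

All 1459×0.228 = 332.65 kg/s of ore reaches n6, so n6 = 332.65/0.285 = 1167.2 kg/s and vapour = 291.8 kg/s.
The evaporator receives (1−α)·1459 of feed at 0.772 water and removes 0.671 of that water:
0.671×0.772×(1−α)×1459 = 291.8
(1−α) = 291.8/755.78 = 0.3861;  α = 0.6139.

0.614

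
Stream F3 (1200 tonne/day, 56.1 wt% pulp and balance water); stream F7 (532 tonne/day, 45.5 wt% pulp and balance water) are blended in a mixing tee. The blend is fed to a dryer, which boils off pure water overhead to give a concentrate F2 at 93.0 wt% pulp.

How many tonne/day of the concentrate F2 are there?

984.2 tonne/day

pulp entering = 1200×0.561 + 532×0.455 = 915.26 tonne/day.
All pulp reports to F2, so F2 = 915.26/0.930 = 984.15 tonne/day.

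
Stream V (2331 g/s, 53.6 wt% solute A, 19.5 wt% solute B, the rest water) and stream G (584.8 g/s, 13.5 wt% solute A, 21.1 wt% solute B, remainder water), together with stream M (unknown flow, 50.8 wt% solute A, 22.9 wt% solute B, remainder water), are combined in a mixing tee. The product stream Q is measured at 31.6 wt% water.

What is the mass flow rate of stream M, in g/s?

Let M be the unknown flow. Total out = 2915.8 + M.
water balance: 1009.5 + 0.263·M = 0.316·(2915.8 + M)
(0.263 − 0.316)·M = 0.316×2915.8 − 1009.5 = -88.105
M = -88.105 / -0.053 = 1662.4 g/s

1662 g/s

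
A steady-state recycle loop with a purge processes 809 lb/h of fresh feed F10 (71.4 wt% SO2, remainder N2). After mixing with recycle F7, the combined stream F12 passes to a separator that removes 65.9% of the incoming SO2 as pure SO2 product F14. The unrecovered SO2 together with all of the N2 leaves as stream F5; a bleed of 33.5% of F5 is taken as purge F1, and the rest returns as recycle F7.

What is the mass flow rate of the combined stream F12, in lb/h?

N2 enters only via F10 and leaves only via the purge: 809×0.286 = 0.335×(N2 in F5), and the separator passes all N2, so N2 in F12 = N2 in F5 = 690.67 lb/h.
SO2 in F12: m_A = 809×0.714 + (1−0.335)·(1−0.659)·m_A, so m_A = 577.63/0.7732 = 747.03 lb/h.
F12 = 747.03 + 690.67 = 1437.7 lb/h.

1438 lb/h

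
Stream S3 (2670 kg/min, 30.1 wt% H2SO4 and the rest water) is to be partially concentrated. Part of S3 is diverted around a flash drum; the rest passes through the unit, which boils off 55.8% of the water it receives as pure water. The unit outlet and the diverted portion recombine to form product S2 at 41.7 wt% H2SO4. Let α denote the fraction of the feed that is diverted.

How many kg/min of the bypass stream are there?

765.8 kg/min

All 2670×0.301 = 803.67 kg/min of H2SO4 reaches S2, so S2 = 803.67/0.417 = 1927.3 kg/min and vapour = 742.73 kg/min.
The evaporator receives (1−α)·2670 of feed at 0.699 water and removes 0.558 of that water:
0.558×0.699×(1−α)×2670 = 742.73
(1−α) = 742.73/1041.4 = 0.7132;  α = 0.2868.
Bypass flow = 0.2868×2670 = 765.76 kg/min.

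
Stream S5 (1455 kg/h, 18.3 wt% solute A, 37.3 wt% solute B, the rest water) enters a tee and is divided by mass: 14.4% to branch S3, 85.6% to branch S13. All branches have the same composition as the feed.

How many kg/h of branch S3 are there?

Branch S3 flow = 0.144×1455 = 209.52 kg/h.

209.5 kg/h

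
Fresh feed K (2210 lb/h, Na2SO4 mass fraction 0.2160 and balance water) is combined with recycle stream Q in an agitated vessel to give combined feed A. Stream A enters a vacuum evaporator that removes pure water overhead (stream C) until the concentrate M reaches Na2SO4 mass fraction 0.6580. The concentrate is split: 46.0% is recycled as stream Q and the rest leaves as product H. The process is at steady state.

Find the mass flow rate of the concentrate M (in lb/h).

Overall Na2SO4 balance (none leaves overhead): Na2SO4 in fresh feed = Na2SO4 in product, i.e. 2210×0.216 = (1−0.460)·M·0.658.
M = 477.36/(0.658×0.540) = 1343.5 lb/h.

1343 lb/h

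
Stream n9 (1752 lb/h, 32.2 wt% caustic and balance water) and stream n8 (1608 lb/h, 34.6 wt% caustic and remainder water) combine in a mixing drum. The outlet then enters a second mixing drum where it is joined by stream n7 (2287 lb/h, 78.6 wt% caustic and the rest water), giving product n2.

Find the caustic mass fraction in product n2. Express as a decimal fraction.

Overall, product flow = 5647 lb/h.
caustic in = 1752×0.322 + 1608×0.346 + 2287×0.786 = 2918.1 lb/h.
caustic fraction in n2 = 0.517.

0.517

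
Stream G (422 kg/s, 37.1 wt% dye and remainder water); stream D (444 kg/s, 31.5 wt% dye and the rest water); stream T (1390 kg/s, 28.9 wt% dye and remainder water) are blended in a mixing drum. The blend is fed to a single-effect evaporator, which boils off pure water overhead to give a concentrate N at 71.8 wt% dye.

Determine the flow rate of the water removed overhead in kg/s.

dye entering = 422×0.371 + 444×0.315 + 1390×0.289 = 698.13 kg/s.
All dye reports to N, so N = 698.13/0.718 = 972.33 kg/s.
Total feed = 2256 kg/s; overhead = 2256 − 972.33 = 1283.7 kg/s.

1284 kg/s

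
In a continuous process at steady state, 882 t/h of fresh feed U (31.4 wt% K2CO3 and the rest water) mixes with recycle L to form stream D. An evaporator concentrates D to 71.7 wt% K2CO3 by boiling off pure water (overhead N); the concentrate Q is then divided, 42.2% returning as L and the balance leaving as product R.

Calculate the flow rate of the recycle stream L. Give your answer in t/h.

Overall K2CO3 balance (none leaves overhead): K2CO3 in fresh feed = K2CO3 in product, i.e. 882×0.314 = (1−0.422)·Q·0.717.
Q = 276.95/(0.717×0.578) = 668.27 t/h.
Recycle L = 0.422×668.27 = 282.01 t/h.

282 t/h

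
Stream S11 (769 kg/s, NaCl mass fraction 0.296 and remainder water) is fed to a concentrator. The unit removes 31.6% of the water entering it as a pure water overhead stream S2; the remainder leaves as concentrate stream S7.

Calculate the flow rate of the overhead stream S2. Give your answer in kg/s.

water entering = 769×0.704 = 541.38 kg/s; overhead removed = 0.316×541.38 = 171.07 kg/s.

171.1 kg/s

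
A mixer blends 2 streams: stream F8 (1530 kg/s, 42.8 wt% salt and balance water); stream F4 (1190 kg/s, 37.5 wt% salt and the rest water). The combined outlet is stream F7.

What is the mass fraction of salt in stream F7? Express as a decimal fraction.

Total flow out = 1530 + 1190 = 2720 kg/s.
salt in = 1530×0.428 + 1190×0.375 = 1101.1 kg/s.
salt mass fraction in F7 = 1101.1/2720 = 0.4048.

0.4048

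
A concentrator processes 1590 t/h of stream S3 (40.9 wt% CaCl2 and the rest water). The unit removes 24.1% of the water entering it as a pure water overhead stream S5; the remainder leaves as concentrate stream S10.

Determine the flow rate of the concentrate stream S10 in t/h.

water entering = 1590×0.591 = 939.69 t/h; overhead removed = 0.241×939.69 = 226.47 t/h.
Concentrate = 1590 − 226.47 = 1363.5 t/h.

1364 t/h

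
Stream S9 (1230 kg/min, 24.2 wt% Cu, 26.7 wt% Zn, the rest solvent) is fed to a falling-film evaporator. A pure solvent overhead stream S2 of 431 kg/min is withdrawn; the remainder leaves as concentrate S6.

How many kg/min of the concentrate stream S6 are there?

799 kg/min

Concentrate = 1230 − 431 = 799 kg/min.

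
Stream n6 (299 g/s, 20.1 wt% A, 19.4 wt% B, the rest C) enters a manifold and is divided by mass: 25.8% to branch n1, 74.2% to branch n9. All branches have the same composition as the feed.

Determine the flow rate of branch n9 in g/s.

221.9 g/s

Branch n9 flow = 0.742×299 = 221.86 g/s.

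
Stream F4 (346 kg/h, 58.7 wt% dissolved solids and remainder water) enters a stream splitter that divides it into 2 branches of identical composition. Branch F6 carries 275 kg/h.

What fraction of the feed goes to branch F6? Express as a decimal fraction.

0.795

Fraction to F6 = 275/346 = 0.7948.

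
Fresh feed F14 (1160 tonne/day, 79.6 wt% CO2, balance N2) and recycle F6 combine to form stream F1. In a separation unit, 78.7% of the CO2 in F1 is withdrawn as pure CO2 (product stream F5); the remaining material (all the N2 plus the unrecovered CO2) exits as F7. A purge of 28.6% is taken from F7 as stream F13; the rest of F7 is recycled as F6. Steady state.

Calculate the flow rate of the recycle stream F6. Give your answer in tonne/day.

756.4 tonne/day

N2 enters only via F14 and leaves only via the purge: 1160×0.204 = 0.286×(N2 in F7), and the separation unit passes all N2, so N2 in F1 = N2 in F7 = 827.41 tonne/day.
CO2 in F1: m_A = 1160×0.796 + (1−0.286)·(1−0.787)·m_A, so m_A = 923.36/0.8479 = 1089 tonne/day.
F7 = (1−0.787)×1089 + 827.41 = 1059.4 tonne/day.
Recycle F6 = (1−0.286)×1059.4 = 756.39 tonne/day.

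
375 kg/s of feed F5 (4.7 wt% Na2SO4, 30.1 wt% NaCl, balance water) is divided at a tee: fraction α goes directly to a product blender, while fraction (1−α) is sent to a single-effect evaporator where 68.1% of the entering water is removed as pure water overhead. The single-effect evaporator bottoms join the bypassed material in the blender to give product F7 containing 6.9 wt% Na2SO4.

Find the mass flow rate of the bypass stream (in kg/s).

105.7 kg/s

All 375×0.047 = 17.625 kg/s of Na2SO4 reaches F7, so F7 = 17.625/0.069 = 255.43 kg/s and vapour = 119.57 kg/s.
The evaporator receives (1−α)·375 of feed at 0.652 water and removes 0.681 of that water:
0.681×0.652×(1−α)×375 = 119.57
(1−α) = 119.57/166.5 = 0.7181;  α = 0.2819.
Bypass flow = 0.2819×375 = 105.72 kg/s.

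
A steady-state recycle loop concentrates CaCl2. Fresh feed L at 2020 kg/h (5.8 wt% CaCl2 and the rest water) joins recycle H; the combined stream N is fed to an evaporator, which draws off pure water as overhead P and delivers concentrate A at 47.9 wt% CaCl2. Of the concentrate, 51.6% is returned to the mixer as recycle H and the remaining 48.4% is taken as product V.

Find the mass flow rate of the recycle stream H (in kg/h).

260.8 kg/h

Overall CaCl2 balance (none leaves overhead): CaCl2 in fresh feed = CaCl2 in product, i.e. 2020×0.058 = (1−0.516)·A·0.479.
A = 117.16/(0.479×0.484) = 505.36 kg/h.
Recycle H = 0.516×505.36 = 260.76 kg/h.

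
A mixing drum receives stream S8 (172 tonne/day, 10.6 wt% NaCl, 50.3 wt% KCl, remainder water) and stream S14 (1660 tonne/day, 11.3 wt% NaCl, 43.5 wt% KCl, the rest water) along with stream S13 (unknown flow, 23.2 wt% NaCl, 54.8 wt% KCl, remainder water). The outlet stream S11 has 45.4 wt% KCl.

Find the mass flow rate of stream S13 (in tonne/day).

Let S13 be the unknown flow. Total out = 1832 + S13.
KCl balance: 808.62 + 0.548·S13 = 0.454·(1832 + S13)
(0.548 − 0.454)·S13 = 0.454×1832 − 808.62 = 23.112
S13 = 23.112 / 0.094 = 245.87 tonne/day

245.9 tonne/day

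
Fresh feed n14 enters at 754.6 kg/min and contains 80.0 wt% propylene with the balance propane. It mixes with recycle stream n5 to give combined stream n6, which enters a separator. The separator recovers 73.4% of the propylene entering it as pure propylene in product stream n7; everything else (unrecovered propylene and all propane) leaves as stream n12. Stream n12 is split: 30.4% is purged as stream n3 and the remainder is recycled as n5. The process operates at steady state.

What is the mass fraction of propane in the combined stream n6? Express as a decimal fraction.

propane enters only via n14 and leaves only via the purge: 754.6×0.200 = 0.304×(propane in n12), and the separator passes all propane, so propane in n6 = propane in n12 = 496.45 kg/min.
propylene in n6: m_A = 754.6×0.800 + (1−0.304)·(1−0.734)·m_A, so m_A = 603.68/0.8149 = 740.84 kg/min.
n6 = 740.84 + 496.45 = 1237.3 kg/min.
propane fraction in n6 = 496.45/1237.3 = 0.4012.

0.4012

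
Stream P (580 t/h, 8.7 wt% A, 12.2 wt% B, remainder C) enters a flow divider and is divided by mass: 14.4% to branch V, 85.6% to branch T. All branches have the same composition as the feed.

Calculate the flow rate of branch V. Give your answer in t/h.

83.52 t/h

Branch V flow = 0.144×580 = 83.52 t/h.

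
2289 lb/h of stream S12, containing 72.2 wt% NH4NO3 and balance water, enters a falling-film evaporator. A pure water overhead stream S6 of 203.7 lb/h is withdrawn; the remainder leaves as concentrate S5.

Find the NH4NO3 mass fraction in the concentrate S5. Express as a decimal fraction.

0.7925

NH4NO3 is not removed: 2289×0.722 = 1652.7 lb/h of NH4NO3 enters S5.
Concentrate = 2289 − 203.7 = 2085.3 lb/h.
Mass fraction = 1652.7/2085.3 = 0.7925.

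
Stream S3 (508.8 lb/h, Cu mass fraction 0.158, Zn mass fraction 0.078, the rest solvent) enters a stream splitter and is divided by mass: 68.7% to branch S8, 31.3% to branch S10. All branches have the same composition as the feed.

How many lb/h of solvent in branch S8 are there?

267.1 lb/h

Branch S8 total = 0.687×508.8 = 349.55 lb/h.
solvent in S8 = 0.764×349.55 = 267.05 lb/h.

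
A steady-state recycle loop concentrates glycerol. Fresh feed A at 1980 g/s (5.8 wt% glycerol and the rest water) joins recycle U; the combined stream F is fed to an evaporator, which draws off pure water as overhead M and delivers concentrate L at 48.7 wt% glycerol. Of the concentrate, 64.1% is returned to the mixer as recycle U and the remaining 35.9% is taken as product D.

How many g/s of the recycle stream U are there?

Overall glycerol balance (none leaves overhead): glycerol in fresh feed = glycerol in product, i.e. 1980×0.058 = (1−0.641)·L·0.487.
L = 114.84/(0.487×0.359) = 656.86 g/s.
Recycle U = 0.641×656.86 = 421.04 g/s.

421 g/s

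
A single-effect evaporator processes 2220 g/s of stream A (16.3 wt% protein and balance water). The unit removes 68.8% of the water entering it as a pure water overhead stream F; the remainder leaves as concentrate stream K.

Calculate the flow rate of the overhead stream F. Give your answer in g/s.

water entering = 2220×0.837 = 1858.1 g/s; overhead removed = 0.688×1858.1 = 1278.4 g/s.

1278 g/s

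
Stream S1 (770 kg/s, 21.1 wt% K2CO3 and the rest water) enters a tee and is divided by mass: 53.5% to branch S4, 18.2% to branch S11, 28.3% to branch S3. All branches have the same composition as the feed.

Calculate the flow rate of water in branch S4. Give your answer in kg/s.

Branch S4 total = 0.535×770 = 411.95 kg/s.
water in S4 = 0.789×411.95 = 325.03 kg/s.

325 kg/s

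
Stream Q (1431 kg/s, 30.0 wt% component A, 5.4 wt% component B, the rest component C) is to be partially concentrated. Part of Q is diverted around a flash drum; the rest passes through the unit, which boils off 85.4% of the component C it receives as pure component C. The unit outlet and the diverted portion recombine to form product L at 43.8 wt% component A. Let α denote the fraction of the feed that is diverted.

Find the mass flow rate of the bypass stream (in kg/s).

All 1431×0.300 = 429.3 kg/s of component A reaches L, so L = 429.3/0.438 = 980.14 kg/s and vapour = 450.86 kg/s.
The evaporator receives (1−α)·1431 of feed at 0.646 component C and removes 0.854 of that component C:
0.854×0.646×(1−α)×1431 = 450.86
(1−α) = 450.86/789.46 = 0.5711;  α = 0.4289.
Bypass flow = 0.4289×1431 = 613.75 kg/s.

613.8 kg/s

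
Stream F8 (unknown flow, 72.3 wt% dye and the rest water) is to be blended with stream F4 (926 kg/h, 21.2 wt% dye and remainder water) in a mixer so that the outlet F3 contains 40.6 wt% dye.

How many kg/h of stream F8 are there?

566.7 kg/h

Let F8 be the unknown flow. Total out = 926 + F8.
dye balance: 196.31 + 0.723·F8 = 0.406·(926 + F8)
(0.723 − 0.406)·F8 = 0.406×926 − 196.31 = 179.64
F8 = 179.64 / 0.317 = 566.7 kg/h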